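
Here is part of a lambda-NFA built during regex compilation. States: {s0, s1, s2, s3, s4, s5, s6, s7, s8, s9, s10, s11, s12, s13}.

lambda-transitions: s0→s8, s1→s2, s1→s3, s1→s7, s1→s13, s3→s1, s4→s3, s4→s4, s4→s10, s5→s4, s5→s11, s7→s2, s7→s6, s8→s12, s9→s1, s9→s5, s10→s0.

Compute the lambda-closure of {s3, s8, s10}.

{s0, s1, s2, s3, s6, s7, s8, s10, s12, s13}

Start with {s3, s8, s10}.
From s3 via lambda: add s1.
From s8 via lambda: add s12.
From s10 via lambda: add s0.
From s1 via lambda: add s2, s7, s13.
From s7 via lambda: add s6.
No new states can be added; the closed set is {s0, s1, s2, s3, s6, s7, s8, s10, s12, s13}.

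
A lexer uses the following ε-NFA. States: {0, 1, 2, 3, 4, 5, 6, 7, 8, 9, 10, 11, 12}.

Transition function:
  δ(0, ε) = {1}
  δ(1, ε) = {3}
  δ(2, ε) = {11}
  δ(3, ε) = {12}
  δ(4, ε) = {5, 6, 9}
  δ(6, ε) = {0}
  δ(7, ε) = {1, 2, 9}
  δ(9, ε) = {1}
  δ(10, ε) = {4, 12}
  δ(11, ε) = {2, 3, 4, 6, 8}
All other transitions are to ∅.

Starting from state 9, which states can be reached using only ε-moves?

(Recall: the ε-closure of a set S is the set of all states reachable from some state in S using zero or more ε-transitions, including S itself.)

Start with {9}.
From 9 via ε: add 1.
From 1 via ε: add 3.
From 3 via ε: add 12.
No new states can be added; the closed set is {1, 3, 9, 12}.

{1, 3, 9, 12}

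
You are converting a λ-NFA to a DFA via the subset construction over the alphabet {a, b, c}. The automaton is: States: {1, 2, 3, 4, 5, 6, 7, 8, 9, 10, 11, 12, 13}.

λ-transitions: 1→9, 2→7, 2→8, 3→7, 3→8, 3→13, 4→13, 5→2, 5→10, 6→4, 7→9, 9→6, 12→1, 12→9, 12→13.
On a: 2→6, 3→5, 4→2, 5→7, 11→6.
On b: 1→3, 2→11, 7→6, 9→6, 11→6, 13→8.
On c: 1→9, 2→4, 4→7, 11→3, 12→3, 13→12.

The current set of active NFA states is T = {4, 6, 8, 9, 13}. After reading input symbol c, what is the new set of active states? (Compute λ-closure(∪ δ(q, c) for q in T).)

4 on c → {7}.
13 on c → {12}.
No c-transition from 6, 8, 9.
Union after reading c: {7, 12}.
Now take the λ-closure:
From 7 via λ: add 9.
From 12 via λ: add 1, 13.
From 9 via λ: add 6.
From 6 via λ: add 4.
No new states can be added; the closed set is {1, 4, 6, 7, 9, 12, 13}.

{1, 4, 6, 7, 9, 12, 13}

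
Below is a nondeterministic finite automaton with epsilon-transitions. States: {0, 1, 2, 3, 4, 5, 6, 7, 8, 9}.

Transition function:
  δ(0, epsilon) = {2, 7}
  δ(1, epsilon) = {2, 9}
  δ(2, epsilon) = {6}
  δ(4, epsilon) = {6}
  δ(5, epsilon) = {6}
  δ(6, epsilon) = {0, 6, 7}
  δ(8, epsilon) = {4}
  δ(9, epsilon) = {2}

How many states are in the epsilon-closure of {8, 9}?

Start with {8, 9}.
From 8 via epsilon: add 4.
From 9 via epsilon: add 2.
From 2 via epsilon: add 6.
From 6 via epsilon: add 0, 7.
epsilon-closure = {0, 2, 4, 6, 7, 8, 9}, which has 7 states.

7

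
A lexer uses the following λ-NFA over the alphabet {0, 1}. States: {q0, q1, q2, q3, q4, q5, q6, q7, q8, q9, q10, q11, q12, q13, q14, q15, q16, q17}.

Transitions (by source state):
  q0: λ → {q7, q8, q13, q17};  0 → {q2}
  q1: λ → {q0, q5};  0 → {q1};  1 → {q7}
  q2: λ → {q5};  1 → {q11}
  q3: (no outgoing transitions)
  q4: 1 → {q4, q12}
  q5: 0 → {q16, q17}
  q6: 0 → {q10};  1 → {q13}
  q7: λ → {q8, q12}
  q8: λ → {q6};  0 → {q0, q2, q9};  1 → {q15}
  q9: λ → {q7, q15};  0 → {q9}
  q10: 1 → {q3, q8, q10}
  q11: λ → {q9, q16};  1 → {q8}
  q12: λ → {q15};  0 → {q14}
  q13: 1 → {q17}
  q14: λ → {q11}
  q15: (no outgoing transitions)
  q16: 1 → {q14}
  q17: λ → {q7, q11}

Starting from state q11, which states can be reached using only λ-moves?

{q6, q7, q8, q9, q11, q12, q15, q16}

Start with {q11}.
From q11 via λ: add q9, q16.
From q9 via λ: add q7, q15.
From q7 via λ: add q8, q12.
From q8 via λ: add q6.
No new states can be added; the closed set is {q6, q7, q8, q9, q11, q12, q15, q16}.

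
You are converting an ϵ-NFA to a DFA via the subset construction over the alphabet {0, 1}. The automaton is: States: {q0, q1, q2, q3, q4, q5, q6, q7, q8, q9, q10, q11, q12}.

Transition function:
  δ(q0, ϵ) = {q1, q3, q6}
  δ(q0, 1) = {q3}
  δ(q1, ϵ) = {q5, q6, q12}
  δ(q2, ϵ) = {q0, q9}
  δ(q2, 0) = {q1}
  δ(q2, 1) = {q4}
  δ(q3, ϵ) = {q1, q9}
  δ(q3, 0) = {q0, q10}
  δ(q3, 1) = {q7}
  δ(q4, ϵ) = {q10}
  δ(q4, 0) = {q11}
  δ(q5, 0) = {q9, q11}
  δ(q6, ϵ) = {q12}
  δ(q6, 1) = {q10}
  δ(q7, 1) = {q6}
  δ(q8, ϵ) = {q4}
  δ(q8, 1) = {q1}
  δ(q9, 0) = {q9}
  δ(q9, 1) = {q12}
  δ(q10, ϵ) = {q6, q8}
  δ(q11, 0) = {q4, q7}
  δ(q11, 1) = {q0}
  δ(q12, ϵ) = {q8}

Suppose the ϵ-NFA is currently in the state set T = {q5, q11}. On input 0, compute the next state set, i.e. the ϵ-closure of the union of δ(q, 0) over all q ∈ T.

q5 on 0 → {q9, q11}.
q11 on 0 → {q4, q7}.
Union after reading 0: {q4, q7, q9, q11}.
Now take the ϵ-closure:
From q4 via ϵ: add q10.
From q10 via ϵ: add q6, q8.
From q6 via ϵ: add q12.
No new states can be added; the closed set is {q4, q6, q7, q8, q9, q10, q11, q12}.

{q4, q6, q7, q8, q9, q10, q11, q12}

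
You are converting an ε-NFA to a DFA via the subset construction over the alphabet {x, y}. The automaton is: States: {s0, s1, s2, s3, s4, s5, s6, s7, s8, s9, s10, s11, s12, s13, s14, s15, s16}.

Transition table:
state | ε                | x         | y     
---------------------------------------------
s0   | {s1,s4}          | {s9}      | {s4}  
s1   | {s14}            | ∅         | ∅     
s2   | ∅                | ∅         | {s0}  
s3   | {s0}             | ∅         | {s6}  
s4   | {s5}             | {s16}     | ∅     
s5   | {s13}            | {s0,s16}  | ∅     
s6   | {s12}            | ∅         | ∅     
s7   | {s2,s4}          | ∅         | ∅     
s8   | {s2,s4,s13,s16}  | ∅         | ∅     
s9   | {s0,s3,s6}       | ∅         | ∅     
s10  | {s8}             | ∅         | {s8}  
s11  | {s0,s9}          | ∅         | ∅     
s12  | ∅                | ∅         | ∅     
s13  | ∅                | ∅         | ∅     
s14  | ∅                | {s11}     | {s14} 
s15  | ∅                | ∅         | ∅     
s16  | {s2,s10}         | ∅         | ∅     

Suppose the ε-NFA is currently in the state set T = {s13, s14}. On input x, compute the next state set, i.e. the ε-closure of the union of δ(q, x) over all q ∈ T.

s14 on x → {s11}.
No x-transition from s13.
Union after reading x: {s11}.
Now take the ε-closure:
From s11 via ε: add s0, s9.
From s0 via ε: add s1, s4.
From s9 via ε: add s3, s6.
From s1 via ε: add s14.
From s4 via ε: add s5.
From s6 via ε: add s12.
From s5 via ε: add s13.
No new states can be added; the closed set is {s0, s1, s3, s4, s5, s6, s9, s11, s12, s13, s14}.

{s0, s1, s3, s4, s5, s6, s9, s11, s12, s13, s14}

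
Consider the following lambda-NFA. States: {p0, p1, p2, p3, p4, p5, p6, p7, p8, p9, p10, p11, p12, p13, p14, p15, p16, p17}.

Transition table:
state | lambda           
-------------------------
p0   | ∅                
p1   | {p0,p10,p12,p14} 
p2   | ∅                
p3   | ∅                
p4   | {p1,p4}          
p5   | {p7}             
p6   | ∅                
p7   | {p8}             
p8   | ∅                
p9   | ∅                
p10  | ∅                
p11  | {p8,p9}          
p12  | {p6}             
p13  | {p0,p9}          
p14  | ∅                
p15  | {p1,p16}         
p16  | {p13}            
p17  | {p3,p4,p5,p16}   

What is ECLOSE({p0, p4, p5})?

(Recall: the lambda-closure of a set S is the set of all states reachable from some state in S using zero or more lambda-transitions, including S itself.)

{p0, p1, p4, p5, p6, p7, p8, p10, p12, p14}

Start with {p0, p4, p5}.
From p4 via lambda: add p1.
From p5 via lambda: add p7.
From p1 via lambda: add p10, p12, p14.
From p7 via lambda: add p8.
From p12 via lambda: add p6.
No new states can be added; the closed set is {p0, p1, p4, p5, p6, p7, p8, p10, p12, p14}.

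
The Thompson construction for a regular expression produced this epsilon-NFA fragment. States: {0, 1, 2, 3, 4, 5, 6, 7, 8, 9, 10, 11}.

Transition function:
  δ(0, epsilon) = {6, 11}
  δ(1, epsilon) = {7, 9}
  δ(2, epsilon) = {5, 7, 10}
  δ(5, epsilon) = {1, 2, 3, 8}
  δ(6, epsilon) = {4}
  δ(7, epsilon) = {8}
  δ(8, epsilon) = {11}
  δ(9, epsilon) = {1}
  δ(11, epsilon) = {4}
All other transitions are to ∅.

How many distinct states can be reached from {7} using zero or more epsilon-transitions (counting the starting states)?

4

Start with {7}.
From 7 via epsilon: add 8.
From 8 via epsilon: add 11.
From 11 via epsilon: add 4.
epsilon-closure = {4, 7, 8, 11}, which has 4 states.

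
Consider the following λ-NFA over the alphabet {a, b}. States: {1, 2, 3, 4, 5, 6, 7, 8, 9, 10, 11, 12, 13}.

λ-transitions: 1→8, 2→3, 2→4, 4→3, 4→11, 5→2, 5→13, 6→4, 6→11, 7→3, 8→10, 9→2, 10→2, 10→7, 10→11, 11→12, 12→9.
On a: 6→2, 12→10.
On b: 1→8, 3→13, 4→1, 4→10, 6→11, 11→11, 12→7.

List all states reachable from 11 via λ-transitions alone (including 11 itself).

Start with {11}.
From 11 via λ: add 12.
From 12 via λ: add 9.
From 9 via λ: add 2.
From 2 via λ: add 3, 4.
No new states can be added; the closed set is {2, 3, 4, 9, 11, 12}.

{2, 3, 4, 9, 11, 12}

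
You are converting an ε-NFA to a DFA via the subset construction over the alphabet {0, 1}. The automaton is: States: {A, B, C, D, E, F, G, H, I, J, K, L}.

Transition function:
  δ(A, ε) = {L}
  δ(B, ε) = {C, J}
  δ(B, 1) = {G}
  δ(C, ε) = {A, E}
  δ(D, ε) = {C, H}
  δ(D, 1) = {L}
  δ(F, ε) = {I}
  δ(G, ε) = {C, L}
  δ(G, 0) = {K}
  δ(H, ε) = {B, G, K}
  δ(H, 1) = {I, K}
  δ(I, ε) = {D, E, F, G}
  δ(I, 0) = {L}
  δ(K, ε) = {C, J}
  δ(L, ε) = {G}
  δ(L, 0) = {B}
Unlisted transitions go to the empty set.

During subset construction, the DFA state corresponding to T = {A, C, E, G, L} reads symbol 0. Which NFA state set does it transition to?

{A, B, C, E, G, J, K, L}

G on 0 → {K}.
L on 0 → {B}.
No 0-transition from A, C, E.
Union after reading 0: {B, K}.
Now take the ε-closure:
From B via ε: add C, J.
From C via ε: add A, E.
From A via ε: add L.
From L via ε: add G.
No new states can be added; the closed set is {A, B, C, E, G, J, K, L}.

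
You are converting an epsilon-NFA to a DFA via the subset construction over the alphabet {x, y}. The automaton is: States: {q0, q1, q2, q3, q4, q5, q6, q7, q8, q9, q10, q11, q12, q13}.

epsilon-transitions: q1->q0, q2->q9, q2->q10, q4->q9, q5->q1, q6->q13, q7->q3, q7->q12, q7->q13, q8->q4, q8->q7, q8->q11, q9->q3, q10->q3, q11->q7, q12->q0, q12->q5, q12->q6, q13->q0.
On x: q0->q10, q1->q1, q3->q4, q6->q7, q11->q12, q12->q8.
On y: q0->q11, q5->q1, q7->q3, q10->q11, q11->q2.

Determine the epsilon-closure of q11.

Start with {q11}.
From q11 via epsilon: add q7.
From q7 via epsilon: add q3, q12, q13.
From q12 via epsilon: add q0, q5, q6.
From q5 via epsilon: add q1.
No new states can be added; the closed set is {q0, q1, q3, q5, q6, q7, q11, q12, q13}.

{q0, q1, q3, q5, q6, q7, q11, q12, q13}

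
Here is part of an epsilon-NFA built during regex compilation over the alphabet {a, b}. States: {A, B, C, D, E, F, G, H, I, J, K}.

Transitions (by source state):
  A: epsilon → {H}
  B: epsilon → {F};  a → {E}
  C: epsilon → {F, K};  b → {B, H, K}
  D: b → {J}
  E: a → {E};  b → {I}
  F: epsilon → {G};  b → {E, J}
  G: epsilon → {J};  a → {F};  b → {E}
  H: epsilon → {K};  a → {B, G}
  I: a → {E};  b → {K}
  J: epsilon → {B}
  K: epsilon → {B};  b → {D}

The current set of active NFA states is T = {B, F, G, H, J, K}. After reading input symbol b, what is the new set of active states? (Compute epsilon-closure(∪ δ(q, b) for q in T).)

{B, D, E, F, G, J}

F on b → {E, J}.
G on b → {E}.
K on b → {D}.
No b-transition from B, H, J.
Union after reading b: {D, E, J}.
Now take the epsilon-closure:
From J via epsilon: add B.
From B via epsilon: add F.
From F via epsilon: add G.
No new states can be added; the closed set is {B, D, E, F, G, J}.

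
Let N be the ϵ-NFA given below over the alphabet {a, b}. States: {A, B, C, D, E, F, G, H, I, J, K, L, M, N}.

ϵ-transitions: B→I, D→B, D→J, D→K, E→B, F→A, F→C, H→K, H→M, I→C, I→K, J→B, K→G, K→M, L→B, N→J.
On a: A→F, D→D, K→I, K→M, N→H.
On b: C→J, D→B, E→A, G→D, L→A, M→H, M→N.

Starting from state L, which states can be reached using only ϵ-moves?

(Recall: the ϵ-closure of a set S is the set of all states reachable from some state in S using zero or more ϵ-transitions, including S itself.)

Start with {L}.
From L via ϵ: add B.
From B via ϵ: add I.
From I via ϵ: add C, K.
From K via ϵ: add G, M.
No new states can be added; the closed set is {B, C, G, I, K, L, M}.

{B, C, G, I, K, L, M}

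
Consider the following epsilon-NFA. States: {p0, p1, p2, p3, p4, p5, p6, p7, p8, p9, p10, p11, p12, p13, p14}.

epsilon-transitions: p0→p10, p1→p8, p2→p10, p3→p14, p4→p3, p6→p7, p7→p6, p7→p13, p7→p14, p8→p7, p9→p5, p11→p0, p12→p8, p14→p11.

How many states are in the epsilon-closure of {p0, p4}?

6

Start with {p0, p4}.
From p0 via epsilon: add p10.
From p4 via epsilon: add p3.
From p3 via epsilon: add p14.
From p14 via epsilon: add p11.
epsilon-closure = {p0, p3, p4, p10, p11, p14}, which has 6 states.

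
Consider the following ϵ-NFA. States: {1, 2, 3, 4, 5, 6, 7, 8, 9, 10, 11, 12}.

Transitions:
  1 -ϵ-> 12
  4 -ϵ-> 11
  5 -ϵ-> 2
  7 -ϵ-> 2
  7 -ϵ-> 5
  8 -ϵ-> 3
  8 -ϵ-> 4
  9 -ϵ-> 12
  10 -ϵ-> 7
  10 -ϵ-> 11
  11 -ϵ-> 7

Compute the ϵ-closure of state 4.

Start with {4}.
From 4 via ϵ: add 11.
From 11 via ϵ: add 7.
From 7 via ϵ: add 2, 5.
No new states can be added; the closed set is {2, 4, 5, 7, 11}.

{2, 4, 5, 7, 11}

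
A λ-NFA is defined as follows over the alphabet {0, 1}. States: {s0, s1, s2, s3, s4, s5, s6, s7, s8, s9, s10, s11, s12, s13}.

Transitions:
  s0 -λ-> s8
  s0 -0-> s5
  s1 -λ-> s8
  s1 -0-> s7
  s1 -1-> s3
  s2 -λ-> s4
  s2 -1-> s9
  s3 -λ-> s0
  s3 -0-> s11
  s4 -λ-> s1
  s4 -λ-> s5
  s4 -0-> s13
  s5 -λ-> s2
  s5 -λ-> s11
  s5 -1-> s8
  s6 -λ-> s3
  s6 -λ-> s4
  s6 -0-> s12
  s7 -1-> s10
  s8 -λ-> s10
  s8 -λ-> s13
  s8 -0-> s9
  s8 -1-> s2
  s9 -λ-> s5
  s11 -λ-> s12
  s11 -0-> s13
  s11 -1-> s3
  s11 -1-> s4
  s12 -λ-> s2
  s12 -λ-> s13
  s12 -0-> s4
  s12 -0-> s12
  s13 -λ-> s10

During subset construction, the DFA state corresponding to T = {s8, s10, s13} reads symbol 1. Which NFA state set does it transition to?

{s1, s2, s4, s5, s8, s10, s11, s12, s13}

s8 on 1 → {s2}.
No 1-transition from s10, s13.
Union after reading 1: {s2}.
Now take the λ-closure:
From s2 via λ: add s4.
From s4 via λ: add s1, s5.
From s1 via λ: add s8.
From s5 via λ: add s11.
From s8 via λ: add s10, s13.
From s11 via λ: add s12.
No new states can be added; the closed set is {s1, s2, s4, s5, s8, s10, s11, s12, s13}.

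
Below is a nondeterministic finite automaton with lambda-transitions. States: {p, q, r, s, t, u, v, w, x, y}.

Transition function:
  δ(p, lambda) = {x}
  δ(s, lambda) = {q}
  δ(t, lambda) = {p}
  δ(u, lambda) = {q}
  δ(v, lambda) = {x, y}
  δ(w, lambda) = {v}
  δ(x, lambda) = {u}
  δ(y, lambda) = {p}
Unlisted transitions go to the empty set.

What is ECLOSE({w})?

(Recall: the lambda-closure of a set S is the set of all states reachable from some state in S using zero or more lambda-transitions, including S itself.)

Start with {w}.
From w via lambda: add v.
From v via lambda: add x, y.
From x via lambda: add u.
From y via lambda: add p.
From u via lambda: add q.
No new states can be added; the closed set is {p, q, u, v, w, x, y}.

{p, q, u, v, w, x, y}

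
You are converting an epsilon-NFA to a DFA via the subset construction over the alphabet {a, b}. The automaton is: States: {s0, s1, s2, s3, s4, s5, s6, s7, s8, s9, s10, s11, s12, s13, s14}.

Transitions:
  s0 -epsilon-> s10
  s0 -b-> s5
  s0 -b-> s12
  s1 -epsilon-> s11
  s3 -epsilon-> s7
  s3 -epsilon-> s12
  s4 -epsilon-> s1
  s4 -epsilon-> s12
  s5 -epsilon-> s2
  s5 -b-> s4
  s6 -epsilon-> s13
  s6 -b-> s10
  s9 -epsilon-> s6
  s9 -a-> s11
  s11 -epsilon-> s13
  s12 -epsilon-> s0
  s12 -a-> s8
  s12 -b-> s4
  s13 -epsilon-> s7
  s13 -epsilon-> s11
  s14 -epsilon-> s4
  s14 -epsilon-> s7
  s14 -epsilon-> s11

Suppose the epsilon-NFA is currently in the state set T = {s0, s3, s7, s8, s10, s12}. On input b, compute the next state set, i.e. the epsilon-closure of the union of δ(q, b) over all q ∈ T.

s0 on b → {s5, s12}.
s12 on b → {s4}.
No b-transition from s3, s7, s8, s10.
Union after reading b: {s4, s5, s12}.
Now take the epsilon-closure:
From s4 via epsilon: add s1.
From s5 via epsilon: add s2.
From s12 via epsilon: add s0.
From s0 via epsilon: add s10.
From s1 via epsilon: add s11.
From s11 via epsilon: add s13.
From s13 via epsilon: add s7.
No new states can be added; the closed set is {s0, s1, s2, s4, s5, s7, s10, s11, s12, s13}.

{s0, s1, s2, s4, s5, s7, s10, s11, s12, s13}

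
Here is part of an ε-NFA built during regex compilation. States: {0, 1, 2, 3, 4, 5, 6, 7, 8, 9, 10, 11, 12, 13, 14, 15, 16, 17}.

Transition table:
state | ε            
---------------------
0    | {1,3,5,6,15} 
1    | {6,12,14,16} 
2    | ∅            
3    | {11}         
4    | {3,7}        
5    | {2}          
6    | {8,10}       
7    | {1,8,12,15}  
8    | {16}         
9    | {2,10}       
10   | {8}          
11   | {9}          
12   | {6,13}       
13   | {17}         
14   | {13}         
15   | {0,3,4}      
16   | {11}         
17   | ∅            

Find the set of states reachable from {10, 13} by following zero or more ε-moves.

{2, 8, 9, 10, 11, 13, 16, 17}

Start with {10, 13}.
From 10 via ε: add 8.
From 13 via ε: add 17.
From 8 via ε: add 16.
From 16 via ε: add 11.
From 11 via ε: add 9.
From 9 via ε: add 2.
No new states can be added; the closed set is {2, 8, 9, 10, 11, 13, 16, 17}.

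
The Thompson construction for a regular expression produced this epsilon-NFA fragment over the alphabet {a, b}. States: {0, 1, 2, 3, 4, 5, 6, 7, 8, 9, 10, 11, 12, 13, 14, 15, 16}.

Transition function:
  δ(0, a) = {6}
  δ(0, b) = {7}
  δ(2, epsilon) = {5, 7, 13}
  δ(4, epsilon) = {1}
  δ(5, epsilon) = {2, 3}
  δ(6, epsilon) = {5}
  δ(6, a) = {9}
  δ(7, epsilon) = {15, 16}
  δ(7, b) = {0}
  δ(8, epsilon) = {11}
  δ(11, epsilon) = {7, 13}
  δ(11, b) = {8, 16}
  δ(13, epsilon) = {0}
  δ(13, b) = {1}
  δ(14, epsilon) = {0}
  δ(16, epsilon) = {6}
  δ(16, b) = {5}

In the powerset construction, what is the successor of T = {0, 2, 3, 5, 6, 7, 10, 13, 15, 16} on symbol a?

{0, 2, 3, 5, 6, 7, 9, 13, 15, 16}

0 on a → {6}.
6 on a → {9}.
No a-transition from 2, 3, 5, 7, 10, 13, 15, 16.
Union after reading a: {6, 9}.
Now take the epsilon-closure:
From 6 via epsilon: add 5.
From 5 via epsilon: add 2, 3.
From 2 via epsilon: add 7, 13.
From 7 via epsilon: add 15, 16.
From 13 via epsilon: add 0.
No new states can be added; the closed set is {0, 2, 3, 5, 6, 7, 9, 13, 15, 16}.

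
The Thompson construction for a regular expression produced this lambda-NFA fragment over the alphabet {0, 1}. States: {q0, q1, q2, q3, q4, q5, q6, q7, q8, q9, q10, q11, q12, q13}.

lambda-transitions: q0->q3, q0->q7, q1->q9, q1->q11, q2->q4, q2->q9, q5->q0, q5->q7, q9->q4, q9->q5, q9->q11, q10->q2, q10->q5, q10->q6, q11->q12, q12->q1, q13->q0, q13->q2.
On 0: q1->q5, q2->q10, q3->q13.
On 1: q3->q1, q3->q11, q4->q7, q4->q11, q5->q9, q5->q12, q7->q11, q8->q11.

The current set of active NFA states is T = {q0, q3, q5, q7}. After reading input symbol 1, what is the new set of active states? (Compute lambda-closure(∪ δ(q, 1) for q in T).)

q3 on 1 → {q1, q11}.
q5 on 1 → {q9, q12}.
q7 on 1 → {q11}.
No 1-transition from q0.
Union after reading 1: {q1, q9, q11, q12}.
Now take the lambda-closure:
From q9 via lambda: add q4, q5.
From q5 via lambda: add q0, q7.
From q0 via lambda: add q3.
No new states can be added; the closed set is {q0, q1, q3, q4, q5, q7, q9, q11, q12}.

{q0, q1, q3, q4, q5, q7, q9, q11, q12}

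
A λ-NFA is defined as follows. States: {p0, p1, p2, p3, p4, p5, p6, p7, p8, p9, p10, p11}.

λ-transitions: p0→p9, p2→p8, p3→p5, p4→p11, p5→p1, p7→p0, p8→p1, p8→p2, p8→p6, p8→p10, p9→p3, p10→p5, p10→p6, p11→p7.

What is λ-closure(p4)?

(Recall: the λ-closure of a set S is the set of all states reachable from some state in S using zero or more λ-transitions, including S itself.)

{p0, p1, p3, p4, p5, p7, p9, p11}

Start with {p4}.
From p4 via λ: add p11.
From p11 via λ: add p7.
From p7 via λ: add p0.
From p0 via λ: add p9.
From p9 via λ: add p3.
From p3 via λ: add p5.
From p5 via λ: add p1.
No new states can be added; the closed set is {p0, p1, p3, p4, p5, p7, p9, p11}.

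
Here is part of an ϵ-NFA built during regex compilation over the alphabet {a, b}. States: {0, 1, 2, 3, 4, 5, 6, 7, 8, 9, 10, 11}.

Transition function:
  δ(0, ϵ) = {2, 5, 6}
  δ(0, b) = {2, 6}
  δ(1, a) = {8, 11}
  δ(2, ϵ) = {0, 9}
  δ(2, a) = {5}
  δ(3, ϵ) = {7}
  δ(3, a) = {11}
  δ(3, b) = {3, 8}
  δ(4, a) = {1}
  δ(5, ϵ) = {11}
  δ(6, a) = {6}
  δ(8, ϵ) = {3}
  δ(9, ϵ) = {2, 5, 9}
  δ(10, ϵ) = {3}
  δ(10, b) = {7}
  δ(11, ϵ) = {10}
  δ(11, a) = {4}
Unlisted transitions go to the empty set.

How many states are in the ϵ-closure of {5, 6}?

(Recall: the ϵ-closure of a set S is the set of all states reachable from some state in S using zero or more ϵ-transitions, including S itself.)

6

Start with {5, 6}.
From 5 via ϵ: add 11.
From 11 via ϵ: add 10.
From 10 via ϵ: add 3.
From 3 via ϵ: add 7.
ϵ-closure = {3, 5, 6, 7, 10, 11}, which has 6 states.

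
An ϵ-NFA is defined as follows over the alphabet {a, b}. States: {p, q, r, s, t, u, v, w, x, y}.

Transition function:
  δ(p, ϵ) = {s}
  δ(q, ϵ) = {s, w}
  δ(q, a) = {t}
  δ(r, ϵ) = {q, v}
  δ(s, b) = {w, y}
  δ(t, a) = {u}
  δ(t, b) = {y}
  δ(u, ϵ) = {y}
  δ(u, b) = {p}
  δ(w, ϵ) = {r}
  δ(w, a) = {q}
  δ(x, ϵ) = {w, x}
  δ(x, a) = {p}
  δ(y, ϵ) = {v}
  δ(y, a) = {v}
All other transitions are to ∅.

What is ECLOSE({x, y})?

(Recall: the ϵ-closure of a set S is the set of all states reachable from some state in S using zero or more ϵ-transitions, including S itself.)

Start with {x, y}.
From x via ϵ: add w.
From y via ϵ: add v.
From w via ϵ: add r.
From r via ϵ: add q.
From q via ϵ: add s.
No new states can be added; the closed set is {q, r, s, v, w, x, y}.

{q, r, s, v, w, x, y}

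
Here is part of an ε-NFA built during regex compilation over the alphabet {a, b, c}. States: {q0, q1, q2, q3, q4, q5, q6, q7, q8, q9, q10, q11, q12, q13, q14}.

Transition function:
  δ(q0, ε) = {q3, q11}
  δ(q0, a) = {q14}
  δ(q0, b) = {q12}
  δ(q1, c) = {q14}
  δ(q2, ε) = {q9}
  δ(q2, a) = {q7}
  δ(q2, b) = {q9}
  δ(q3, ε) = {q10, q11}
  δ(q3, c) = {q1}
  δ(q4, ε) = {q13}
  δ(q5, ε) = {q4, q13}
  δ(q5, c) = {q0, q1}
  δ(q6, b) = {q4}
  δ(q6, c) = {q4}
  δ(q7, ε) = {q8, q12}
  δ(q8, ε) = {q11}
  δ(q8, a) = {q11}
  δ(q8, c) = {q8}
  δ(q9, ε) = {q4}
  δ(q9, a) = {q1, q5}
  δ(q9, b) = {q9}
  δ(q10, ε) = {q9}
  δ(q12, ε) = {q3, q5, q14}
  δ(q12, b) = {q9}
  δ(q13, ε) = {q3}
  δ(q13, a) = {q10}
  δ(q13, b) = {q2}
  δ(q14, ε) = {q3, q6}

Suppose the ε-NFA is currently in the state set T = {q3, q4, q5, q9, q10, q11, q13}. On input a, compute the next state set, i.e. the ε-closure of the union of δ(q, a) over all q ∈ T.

q9 on a → {q1, q5}.
q13 on a → {q10}.
No a-transition from q3, q4, q5, q10, q11.
Union after reading a: {q1, q5, q10}.
Now take the ε-closure:
From q5 via ε: add q4, q13.
From q10 via ε: add q9.
From q13 via ε: add q3.
From q3 via ε: add q11.
No new states can be added; the closed set is {q1, q3, q4, q5, q9, q10, q11, q13}.

{q1, q3, q4, q5, q9, q10, q11, q13}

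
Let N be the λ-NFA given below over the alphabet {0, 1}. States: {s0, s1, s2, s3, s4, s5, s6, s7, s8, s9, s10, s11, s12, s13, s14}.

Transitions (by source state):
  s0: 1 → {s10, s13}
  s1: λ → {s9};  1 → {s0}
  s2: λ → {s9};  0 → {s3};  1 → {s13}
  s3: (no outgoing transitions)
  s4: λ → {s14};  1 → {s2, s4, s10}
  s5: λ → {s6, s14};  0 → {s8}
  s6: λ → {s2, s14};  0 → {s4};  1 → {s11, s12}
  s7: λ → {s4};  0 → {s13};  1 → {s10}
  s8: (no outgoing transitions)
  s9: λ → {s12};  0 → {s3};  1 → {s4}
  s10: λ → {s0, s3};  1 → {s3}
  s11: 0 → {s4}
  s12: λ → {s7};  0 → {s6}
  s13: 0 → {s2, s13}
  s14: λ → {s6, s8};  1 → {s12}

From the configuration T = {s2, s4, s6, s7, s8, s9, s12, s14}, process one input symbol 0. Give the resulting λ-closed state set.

s2 on 0 → {s3}.
s6 on 0 → {s4}.
s7 on 0 → {s13}.
s9 on 0 → {s3}.
s12 on 0 → {s6}.
No 0-transition from s4, s8, s14.
Union after reading 0: {s3, s4, s6, s13}.
Now take the λ-closure:
From s4 via λ: add s14.
From s6 via λ: add s2.
From s2 via λ: add s9.
From s14 via λ: add s8.
From s9 via λ: add s12.
From s12 via λ: add s7.
No new states can be added; the closed set is {s2, s3, s4, s6, s7, s8, s9, s12, s13, s14}.

{s2, s3, s4, s6, s7, s8, s9, s12, s13, s14}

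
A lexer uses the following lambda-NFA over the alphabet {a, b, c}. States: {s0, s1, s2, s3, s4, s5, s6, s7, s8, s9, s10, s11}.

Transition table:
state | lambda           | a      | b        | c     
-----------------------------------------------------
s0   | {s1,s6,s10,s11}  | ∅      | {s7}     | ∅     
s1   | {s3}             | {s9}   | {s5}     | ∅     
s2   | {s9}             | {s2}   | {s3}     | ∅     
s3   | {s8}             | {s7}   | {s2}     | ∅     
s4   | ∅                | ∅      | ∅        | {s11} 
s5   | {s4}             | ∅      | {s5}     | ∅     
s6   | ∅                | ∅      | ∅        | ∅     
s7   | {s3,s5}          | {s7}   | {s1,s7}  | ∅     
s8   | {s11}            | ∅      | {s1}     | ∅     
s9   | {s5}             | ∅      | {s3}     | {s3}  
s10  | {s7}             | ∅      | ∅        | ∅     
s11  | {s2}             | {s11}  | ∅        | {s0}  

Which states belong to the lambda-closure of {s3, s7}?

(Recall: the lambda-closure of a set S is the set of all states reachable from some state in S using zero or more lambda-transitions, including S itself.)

{s2, s3, s4, s5, s7, s8, s9, s11}

Start with {s3, s7}.
From s3 via lambda: add s8.
From s7 via lambda: add s5.
From s5 via lambda: add s4.
From s8 via lambda: add s11.
From s11 via lambda: add s2.
From s2 via lambda: add s9.
No new states can be added; the closed set is {s2, s3, s4, s5, s7, s8, s9, s11}.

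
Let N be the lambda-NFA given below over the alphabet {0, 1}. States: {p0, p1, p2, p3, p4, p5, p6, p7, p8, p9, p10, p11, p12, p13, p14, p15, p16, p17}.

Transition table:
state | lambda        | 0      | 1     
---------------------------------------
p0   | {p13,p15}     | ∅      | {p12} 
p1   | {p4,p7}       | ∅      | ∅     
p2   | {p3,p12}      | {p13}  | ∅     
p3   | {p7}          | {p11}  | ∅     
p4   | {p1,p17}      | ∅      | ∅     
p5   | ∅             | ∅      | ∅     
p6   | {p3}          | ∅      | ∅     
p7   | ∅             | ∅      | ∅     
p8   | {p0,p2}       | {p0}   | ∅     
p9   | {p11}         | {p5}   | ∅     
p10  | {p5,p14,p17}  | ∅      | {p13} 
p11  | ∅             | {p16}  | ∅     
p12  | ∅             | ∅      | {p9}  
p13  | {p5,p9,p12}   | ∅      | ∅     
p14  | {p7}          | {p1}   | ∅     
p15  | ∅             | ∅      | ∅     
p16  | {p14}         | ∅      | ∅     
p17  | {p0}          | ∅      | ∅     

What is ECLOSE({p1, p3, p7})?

Start with {p1, p3, p7}.
From p1 via lambda: add p4.
From p4 via lambda: add p17.
From p17 via lambda: add p0.
From p0 via lambda: add p13, p15.
From p13 via lambda: add p5, p9, p12.
From p9 via lambda: add p11.
No new states can be added; the closed set is {p0, p1, p3, p4, p5, p7, p9, p11, p12, p13, p15, p17}.

{p0, p1, p3, p4, p5, p7, p9, p11, p12, p13, p15, p17}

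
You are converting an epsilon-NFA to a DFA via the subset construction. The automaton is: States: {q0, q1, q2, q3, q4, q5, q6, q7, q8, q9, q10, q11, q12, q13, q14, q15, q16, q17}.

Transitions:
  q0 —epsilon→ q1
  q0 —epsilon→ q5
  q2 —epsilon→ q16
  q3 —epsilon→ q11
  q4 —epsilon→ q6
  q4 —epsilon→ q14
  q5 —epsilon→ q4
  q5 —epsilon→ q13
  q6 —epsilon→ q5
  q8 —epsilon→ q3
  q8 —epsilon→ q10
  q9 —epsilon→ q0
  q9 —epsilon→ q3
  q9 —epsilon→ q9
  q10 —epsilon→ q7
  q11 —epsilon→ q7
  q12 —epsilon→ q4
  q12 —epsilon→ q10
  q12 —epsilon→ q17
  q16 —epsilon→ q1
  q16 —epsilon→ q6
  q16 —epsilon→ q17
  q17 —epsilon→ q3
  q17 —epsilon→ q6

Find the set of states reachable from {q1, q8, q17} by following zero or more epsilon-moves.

Start with {q1, q8, q17}.
From q8 via epsilon: add q3, q10.
From q17 via epsilon: add q6.
From q3 via epsilon: add q11.
From q6 via epsilon: add q5.
From q10 via epsilon: add q7.
From q5 via epsilon: add q4, q13.
From q4 via epsilon: add q14.
No new states can be added; the closed set is {q1, q3, q4, q5, q6, q7, q8, q10, q11, q13, q14, q17}.

{q1, q3, q4, q5, q6, q7, q8, q10, q11, q13, q14, q17}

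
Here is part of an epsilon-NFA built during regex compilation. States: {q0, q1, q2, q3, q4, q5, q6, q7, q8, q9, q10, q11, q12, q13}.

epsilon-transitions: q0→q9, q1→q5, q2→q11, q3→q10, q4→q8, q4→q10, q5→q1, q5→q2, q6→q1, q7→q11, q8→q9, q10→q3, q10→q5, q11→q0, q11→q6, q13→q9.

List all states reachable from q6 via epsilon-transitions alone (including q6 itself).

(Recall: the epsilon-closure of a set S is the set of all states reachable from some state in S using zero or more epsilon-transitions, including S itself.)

{q0, q1, q2, q5, q6, q9, q11}

Start with {q6}.
From q6 via epsilon: add q1.
From q1 via epsilon: add q5.
From q5 via epsilon: add q2.
From q2 via epsilon: add q11.
From q11 via epsilon: add q0.
From q0 via epsilon: add q9.
No new states can be added; the closed set is {q0, q1, q2, q5, q6, q9, q11}.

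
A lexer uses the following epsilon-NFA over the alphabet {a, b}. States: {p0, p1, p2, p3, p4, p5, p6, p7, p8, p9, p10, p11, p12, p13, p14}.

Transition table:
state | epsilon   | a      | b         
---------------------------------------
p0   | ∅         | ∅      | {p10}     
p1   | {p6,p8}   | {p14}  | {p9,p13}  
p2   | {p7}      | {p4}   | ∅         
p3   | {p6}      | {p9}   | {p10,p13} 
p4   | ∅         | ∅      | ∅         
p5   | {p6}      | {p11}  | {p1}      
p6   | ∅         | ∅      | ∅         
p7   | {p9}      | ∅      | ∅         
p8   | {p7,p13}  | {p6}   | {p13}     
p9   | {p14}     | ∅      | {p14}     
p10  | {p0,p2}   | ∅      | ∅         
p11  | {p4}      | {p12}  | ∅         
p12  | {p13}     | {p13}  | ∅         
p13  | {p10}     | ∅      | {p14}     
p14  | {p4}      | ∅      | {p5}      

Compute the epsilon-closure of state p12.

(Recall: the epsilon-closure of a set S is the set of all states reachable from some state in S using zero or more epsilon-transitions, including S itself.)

Start with {p12}.
From p12 via epsilon: add p13.
From p13 via epsilon: add p10.
From p10 via epsilon: add p0, p2.
From p2 via epsilon: add p7.
From p7 via epsilon: add p9.
From p9 via epsilon: add p14.
From p14 via epsilon: add p4.
No new states can be added; the closed set is {p0, p2, p4, p7, p9, p10, p12, p13, p14}.

{p0, p2, p4, p7, p9, p10, p12, p13, p14}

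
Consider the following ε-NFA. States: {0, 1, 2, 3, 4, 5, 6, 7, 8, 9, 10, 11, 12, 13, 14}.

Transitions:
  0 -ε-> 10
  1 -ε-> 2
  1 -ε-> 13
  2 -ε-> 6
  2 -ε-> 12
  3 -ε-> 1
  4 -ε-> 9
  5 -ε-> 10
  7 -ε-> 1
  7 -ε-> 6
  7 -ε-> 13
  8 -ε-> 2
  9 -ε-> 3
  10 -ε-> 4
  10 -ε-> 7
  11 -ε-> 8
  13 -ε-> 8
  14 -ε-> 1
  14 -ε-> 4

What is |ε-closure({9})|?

8

Start with {9}.
From 9 via ε: add 3.
From 3 via ε: add 1.
From 1 via ε: add 2, 13.
From 2 via ε: add 6, 12.
From 13 via ε: add 8.
ε-closure = {1, 2, 3, 6, 8, 9, 12, 13}, which has 8 states.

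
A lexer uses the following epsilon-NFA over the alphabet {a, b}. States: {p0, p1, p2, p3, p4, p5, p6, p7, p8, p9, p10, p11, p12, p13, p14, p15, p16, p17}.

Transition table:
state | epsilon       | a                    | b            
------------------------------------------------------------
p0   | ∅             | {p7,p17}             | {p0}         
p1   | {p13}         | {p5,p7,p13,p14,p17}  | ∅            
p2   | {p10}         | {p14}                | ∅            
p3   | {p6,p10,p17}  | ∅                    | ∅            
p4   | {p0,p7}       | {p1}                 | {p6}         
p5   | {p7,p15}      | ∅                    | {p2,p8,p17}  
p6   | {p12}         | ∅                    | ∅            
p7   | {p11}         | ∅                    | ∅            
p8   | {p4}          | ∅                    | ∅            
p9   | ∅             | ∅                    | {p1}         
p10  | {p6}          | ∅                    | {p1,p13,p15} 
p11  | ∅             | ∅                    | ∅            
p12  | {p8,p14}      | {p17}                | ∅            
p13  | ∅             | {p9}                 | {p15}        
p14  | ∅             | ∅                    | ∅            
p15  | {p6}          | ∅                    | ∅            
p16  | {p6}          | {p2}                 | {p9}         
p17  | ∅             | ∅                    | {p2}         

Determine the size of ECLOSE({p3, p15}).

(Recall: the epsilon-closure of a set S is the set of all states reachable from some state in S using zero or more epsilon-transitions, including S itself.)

12

Start with {p3, p15}.
From p3 via epsilon: add p6, p10, p17.
From p6 via epsilon: add p12.
From p12 via epsilon: add p8, p14.
From p8 via epsilon: add p4.
From p4 via epsilon: add p0, p7.
From p7 via epsilon: add p11.
epsilon-closure = {p0, p3, p4, p6, p7, p8, p10, p11, p12, p14, p15, p17}, which has 12 states.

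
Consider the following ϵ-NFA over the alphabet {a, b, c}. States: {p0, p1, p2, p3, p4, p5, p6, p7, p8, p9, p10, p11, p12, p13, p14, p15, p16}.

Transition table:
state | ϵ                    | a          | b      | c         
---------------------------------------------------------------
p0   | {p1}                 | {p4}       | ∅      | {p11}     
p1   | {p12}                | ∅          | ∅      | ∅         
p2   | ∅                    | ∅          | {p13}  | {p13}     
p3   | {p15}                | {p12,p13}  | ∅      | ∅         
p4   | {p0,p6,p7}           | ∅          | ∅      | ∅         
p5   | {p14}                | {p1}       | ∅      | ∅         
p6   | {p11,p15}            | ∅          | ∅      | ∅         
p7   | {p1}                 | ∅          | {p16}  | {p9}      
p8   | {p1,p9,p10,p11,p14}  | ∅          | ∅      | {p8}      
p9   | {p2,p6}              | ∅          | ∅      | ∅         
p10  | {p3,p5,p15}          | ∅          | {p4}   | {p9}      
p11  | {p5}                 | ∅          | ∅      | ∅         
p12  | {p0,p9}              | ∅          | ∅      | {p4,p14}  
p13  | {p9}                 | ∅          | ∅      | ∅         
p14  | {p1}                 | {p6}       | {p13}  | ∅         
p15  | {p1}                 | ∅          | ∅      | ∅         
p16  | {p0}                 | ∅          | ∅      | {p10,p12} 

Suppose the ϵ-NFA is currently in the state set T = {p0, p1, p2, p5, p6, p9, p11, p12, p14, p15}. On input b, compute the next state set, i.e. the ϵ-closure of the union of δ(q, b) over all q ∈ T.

{p0, p1, p2, p5, p6, p9, p11, p12, p13, p14, p15}

p2 on b → {p13}.
p14 on b → {p13}.
No b-transition from p0, p1, p5, p6, p9, p11, p12, p15.
Union after reading b: {p13}.
Now take the ϵ-closure:
From p13 via ϵ: add p9.
From p9 via ϵ: add p2, p6.
From p6 via ϵ: add p11, p15.
From p11 via ϵ: add p5.
From p15 via ϵ: add p1.
From p1 via ϵ: add p12.
From p5 via ϵ: add p14.
From p12 via ϵ: add p0.
No new states can be added; the closed set is {p0, p1, p2, p5, p6, p9, p11, p12, p13, p14, p15}.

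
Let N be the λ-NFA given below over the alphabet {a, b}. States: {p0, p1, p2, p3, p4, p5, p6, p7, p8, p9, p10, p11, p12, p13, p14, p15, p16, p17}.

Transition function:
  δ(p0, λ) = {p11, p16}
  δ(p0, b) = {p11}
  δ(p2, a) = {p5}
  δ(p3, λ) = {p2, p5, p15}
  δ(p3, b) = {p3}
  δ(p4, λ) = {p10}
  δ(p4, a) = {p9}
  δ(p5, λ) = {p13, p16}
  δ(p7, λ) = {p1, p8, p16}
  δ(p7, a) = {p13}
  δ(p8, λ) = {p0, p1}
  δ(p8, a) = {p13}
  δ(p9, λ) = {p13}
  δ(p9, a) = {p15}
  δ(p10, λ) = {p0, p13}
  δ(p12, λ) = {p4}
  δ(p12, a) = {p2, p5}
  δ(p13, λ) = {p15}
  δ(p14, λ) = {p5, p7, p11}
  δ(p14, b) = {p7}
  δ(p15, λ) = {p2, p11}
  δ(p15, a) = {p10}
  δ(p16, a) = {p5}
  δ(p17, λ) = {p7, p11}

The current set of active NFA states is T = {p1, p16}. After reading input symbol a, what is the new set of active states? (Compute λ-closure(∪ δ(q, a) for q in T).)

p16 on a → {p5}.
No a-transition from p1.
Union after reading a: {p5}.
Now take the λ-closure:
From p5 via λ: add p13, p16.
From p13 via λ: add p15.
From p15 via λ: add p2, p11.
No new states can be added; the closed set is {p2, p5, p11, p13, p15, p16}.

{p2, p5, p11, p13, p15, p16}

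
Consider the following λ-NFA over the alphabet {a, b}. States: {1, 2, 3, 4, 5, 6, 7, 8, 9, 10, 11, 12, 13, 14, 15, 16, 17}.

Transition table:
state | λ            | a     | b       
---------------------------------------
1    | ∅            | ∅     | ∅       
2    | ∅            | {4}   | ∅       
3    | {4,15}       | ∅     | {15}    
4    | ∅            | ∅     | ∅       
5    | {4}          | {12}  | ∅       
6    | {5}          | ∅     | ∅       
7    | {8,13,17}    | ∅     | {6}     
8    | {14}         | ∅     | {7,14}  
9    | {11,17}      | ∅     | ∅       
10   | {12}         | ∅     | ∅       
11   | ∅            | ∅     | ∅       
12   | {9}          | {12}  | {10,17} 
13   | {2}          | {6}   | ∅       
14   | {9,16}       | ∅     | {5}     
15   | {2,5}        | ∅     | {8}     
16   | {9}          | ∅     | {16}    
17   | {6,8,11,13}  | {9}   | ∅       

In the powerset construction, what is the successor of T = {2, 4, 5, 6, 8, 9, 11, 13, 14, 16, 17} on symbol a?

2 on a → {4}.
5 on a → {12}.
13 on a → {6}.
17 on a → {9}.
No a-transition from 4, 6, 8, 9, 11, 14, 16.
Union after reading a: {4, 6, 9, 12}.
Now take the λ-closure:
From 6 via λ: add 5.
From 9 via λ: add 11, 17.
From 17 via λ: add 8, 13.
From 8 via λ: add 14.
From 13 via λ: add 2.
From 14 via λ: add 16.
No new states can be added; the closed set is {2, 4, 5, 6, 8, 9, 11, 12, 13, 14, 16, 17}.

{2, 4, 5, 6, 8, 9, 11, 12, 13, 14, 16, 17}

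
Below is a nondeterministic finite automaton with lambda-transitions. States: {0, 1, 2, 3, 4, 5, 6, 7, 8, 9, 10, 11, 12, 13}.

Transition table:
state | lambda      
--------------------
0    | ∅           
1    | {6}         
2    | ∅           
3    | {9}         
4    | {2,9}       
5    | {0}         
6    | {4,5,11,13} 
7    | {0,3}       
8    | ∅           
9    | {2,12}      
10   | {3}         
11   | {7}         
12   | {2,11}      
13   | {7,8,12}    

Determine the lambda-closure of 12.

Start with {12}.
From 12 via lambda: add 2, 11.
From 11 via lambda: add 7.
From 7 via lambda: add 0, 3.
From 3 via lambda: add 9.
No new states can be added; the closed set is {0, 2, 3, 7, 9, 11, 12}.

{0, 2, 3, 7, 9, 11, 12}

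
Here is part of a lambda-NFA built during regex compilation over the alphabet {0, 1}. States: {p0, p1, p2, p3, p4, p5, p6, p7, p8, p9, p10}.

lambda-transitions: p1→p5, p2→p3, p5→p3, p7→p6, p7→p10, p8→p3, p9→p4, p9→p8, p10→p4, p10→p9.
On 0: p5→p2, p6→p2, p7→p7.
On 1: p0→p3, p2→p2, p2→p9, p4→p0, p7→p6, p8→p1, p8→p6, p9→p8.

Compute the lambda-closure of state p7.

{p3, p4, p6, p7, p8, p9, p10}

Start with {p7}.
From p7 via lambda: add p6, p10.
From p10 via lambda: add p4, p9.
From p9 via lambda: add p8.
From p8 via lambda: add p3.
No new states can be added; the closed set is {p3, p4, p6, p7, p8, p9, p10}.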